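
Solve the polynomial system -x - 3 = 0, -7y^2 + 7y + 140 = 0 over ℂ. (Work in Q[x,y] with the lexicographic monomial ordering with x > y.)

{(-3, -4), (-3, 5)}

Compute a lex Gröbner basis by Buchberger's algorithm.
f_1 = -x - 3, LT = x.
f_2 = -7y^2 + 7y + 140, LT = y^2.

The S-polynomials (S(f_1,f_2)) all reduce to 0 modulo the current basis, so we have a Gröbner basis.
Inter-reduce: drop elements whose leading term is divisible by another's, tail-reduce, and make monic.
Reduced Gröbner basis: {x + 3, y^2 - y - 20}.

The lex basis is triangular: the last element involves only y. Solving y^2 - y - 20 = 0 gives y ∈ {-4, 5}; substituting each value into the earlier elements determines the remaining variables.
  y = -4: the earlier basis element becomes x + 3 = 0, giving x = -3 — point (-3, -4).
  y = 5: the earlier basis element becomes x + 3 = 0, giving x = -3 — point (-3, 5).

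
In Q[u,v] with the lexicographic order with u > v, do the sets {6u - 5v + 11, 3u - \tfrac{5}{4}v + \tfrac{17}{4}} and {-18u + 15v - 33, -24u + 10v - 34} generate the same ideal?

Equality of ideals is decidable: compute both reduced Gröbner bases (unique for the ordering) and check whether they agree.
Buchberger on the first generating set:
f_1 = 6u - 5v + 11, LT = u.
f_2 = 3u - \tfrac{5}{4}v + \tfrac{17}{4}, LT = u.

S(f_1,f_2): lcm = u. S = -\tfrac{5}{12}v + \tfrac{5}{12}.
  leading term v: no divisor's leading term divides it; move -\tfrac{5}{12}v to the remainder.
  leading term 1: no divisor's leading term divides it; move \tfrac{5}{12} to the remainder.
  remainder -\tfrac{5}{12}v + \tfrac{5}{12} ≠ 0; add g_3 = -\tfrac{5}{12}v + \tfrac{5}{12} to the basis.

The other S-polynomials (S(f_1,g_3), S(f_2,g_3)) all reduce to 0 modulo the current basis, so we have a Gröbner basis.
Inter-reduce: drop elements whose leading term is divisible by another's, tail-reduce, and make monic.
Reduced Gröbner basis: {u + 1, v - 1}.

Buchberger on the second generating set:
h_1 = -18u + 15v - 33, LT = u.
h_2 = -24u + 10v - 34, LT = u.

S(h_1,h_2): lcm = u. S = -\tfrac{5}{12}v + \tfrac{5}{12}.
  leading term v: no divisor's leading term divides it; move -\tfrac{5}{12}v to the remainder.
  leading term 1: no divisor's leading term divides it; move \tfrac{5}{12} to the remainder.
  remainder -\tfrac{5}{12}v + \tfrac{5}{12} ≠ 0; add k_3 = -\tfrac{5}{12}v + \tfrac{5}{12} to the basis.

The other S-polynomials (S(h_1,k_3), S(h_2,k_3)) all reduce to 0 modulo the current basis, so we have a Gröbner basis.
Inter-reduce: drop elements whose leading term is divisible by another's, tail-reduce, and make monic.
Reduced Gröbner basis: {u + 1, v - 1}.

Same reduced basis, so the two generating sets span the same ideal.

Yes, the ideals are equal.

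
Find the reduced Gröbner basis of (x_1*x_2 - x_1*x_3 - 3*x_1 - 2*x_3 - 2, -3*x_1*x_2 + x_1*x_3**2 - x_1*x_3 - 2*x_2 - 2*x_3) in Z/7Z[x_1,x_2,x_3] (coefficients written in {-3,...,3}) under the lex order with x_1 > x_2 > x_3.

G = {x_1*x_2 - x_1*x_3 - 3*x_1 - 2*x_3 - 2, x_1*x_3**2 + 3*x_1*x_3 - 2*x_1 - 2*x_2 - x_3 + 1, x_2**2 + 3*x_2*x_3 - x_3**3 - x_3**2 - 2*x_3}

f_1 = x_1*x_2 - x_1*x_3 - 3*x_1 - 2*x_3 - 2, LT = x_1*x_2.
f_2 = -3*x_1*x_2 + x_1*x_3**2 - x_1*x_3 - 2*x_2 - 2*x_3, LT = x_1*x_2.

S(f_1,f_2): lcm = x_1*x_2. S = -2*x_1*x_3**2 + x_1*x_3 - 3*x_1 - 3*x_2 + 2*x_3 - 2.
  reduce S modulo (f_1, f_2):
  remainder -2*x_1*x_3**2 + x_1*x_3 - 3*x_1 - 3*x_2 + 2*x_3 - 2 ≠ 0; add g_3 = -2*x_1*x_3**2 + x_1*x_3 - 3*x_1 - 3*x_2 + 2*x_3 - 2 to the basis.

S(f_1,g_3): lcm = x_1*x_2*x_3**2. S = -3*x_1*x_2*x_3 + 2*x_1*x_2 - x_1*x_3**3 - 3*x_1*x_3**2 + 2*x_2**2 + x_2*x_3 - x_2 - 2*x_3**3 - 2*x_3**2.
  reduce S modulo (f_1, f_2, g_3):
  remainder 2*x_2**2 - x_2*x_3 - 2*x_3**3 - 2*x_3**2 + 3*x_3 ≠ 0; add g_4 = 2*x_2**2 - x_2*x_3 - 2*x_3**3 - 2*x_3**2 + 3*x_3 to the basis.

The other S-polynomials (S(f_2,g_3), S(f_1,g_4), S(f_2,g_4), S(g_3,g_4)) all reduce to 0 modulo the current basis, so we have a Gröbner basis.
Inter-reduce: drop elements whose leading term is divisible by another's, tail-reduce, and make monic.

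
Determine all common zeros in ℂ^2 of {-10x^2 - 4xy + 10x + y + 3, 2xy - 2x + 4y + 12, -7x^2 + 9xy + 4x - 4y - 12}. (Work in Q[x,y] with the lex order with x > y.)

{(0, -3)}

Compute a lex Gröbner basis by Buchberger's algorithm.
f_1 = -10x^2 - 4xy + 10x + y + 3, LT = x^2.
f_2 = 2xy - 2x + 4y + 12, LT = xy.
f_3 = -7x^2 + 9xy + 4x - 4y - 12, LT = x^2.

S(f_1,f_2): lcm = x^2y. S = x^2 + 2/5xy^2 - 3xy - 6x - 1/10y^2 - 3/10y.
  leading term x^2: subtract (-1/10)·f_1 from x^2 + 2/5xy^2 - 3xy - 6x - 1/10y^2 - 3/10y → 2/5xy^2 - 17/5xy - 5x - 1/10y^2 - 1/5y + 3/10
  leading term xy^2: subtract (1/5y)·f_2 from 2/5xy^2 - 17/5xy - 5x - 1/10y^2 - 1/5y + 3/10 → -3xy - 5x - 9/10y^2 - 13/5y + 3/10
  leading term xy: subtract (-3/2)·f_2 from -3xy - 5x - 9/10y^2 - 13/5y + 3/10 → -8x - 9/10y^2 + 17/5y + 183/10
  leading term x: no divisor's leading term divides it; move -8x to the remainder.
  leading term y^2: no divisor's leading term divides it; move -9/10y^2 to the remainder.
  leading term y: no divisor's leading term divides it; move 17/5y to the remainder.
  leading term 1: no divisor's leading term divides it; move 183/10 to the remainder.
  remainder -8x - 9/10y^2 + 17/5y + 183/10 ≠ 0; add h_4 = -8x - 9/10y^2 + 17/5y + 183/10 to the basis.

S(f_1,f_3): lcm = x^2. S = 59/35xy - 3/7x - 47/70y - 141/70.
  leading term xy: subtract (59/70)·f_2 from 59/35xy - 3/7x - 47/70y - 141/70 → 44/35x - 283/70y - 849/70
  leading term x: subtract (-11/70)·h_4 from 44/35x - 283/70y - 849/70 → -99/700y^2 - 614/175y - 6477/700
  leading term y^2: no divisor's leading term divides it; move -99/700y^2 to the remainder.
  leading term y: no divisor's leading term divides it; move -614/175y to the remainder.
  leading term 1: no divisor's leading term divides it; move -6477/700 to the remainder.
  remainder -99/700y^2 - 614/175y - 6477/700 ≠ 0; add h_5 = -99/700y^2 - 614/175y - 6477/700 to the basis.

S(f_2,f_3): lcm = x^2y. S = -x^2 + 9/7xy^2 + 18/7xy + 6x - 4/7y^2 - 12/7y.
  leading term x^2: subtract (1/10)·f_1 from -x^2 + 9/7xy^2 + 18/7xy + 6x - 4/7y^2 - 12/7y → 9/7xy^2 + 104/35xy + 5x - 4/7y^2 - 127/70y - 3/10
  leading term xy^2: subtract (9/14y)·f_2 from 9/7xy^2 + 104/35xy + 5x - 4/7y^2 - 127/70y - 3/10 → 149/35xy + 5x - 22/7y^2 - 667/70y - 3/10
  leading term xy: subtract (149/70)·f_2 from 149/35xy + 5x - 22/7y^2 - 667/70y - 3/10 → 324/35x - 22/7y^2 - 1263/70y - 1809/70
  leading term x: subtract (-81/70)·h_4 from 324/35x - 22/7y^2 - 1263/70y - 1809/70 → -2929/700y^2 - 2469/175y - 3267/700
  leading term y^2: subtract (2929/99)·h_5 from -2929/700y^2 - 2469/175y - 3267/700 → 62159/693y + 62159/231
  leading term y: no divisor's leading term divides it; move 62159/693y to the remainder.
  leading term 1: no divisor's leading term divides it; move 62159/231 to the remainder.
  remainder 62159/693y + 62159/231 ≠ 0; add h_6 = 62159/693y + 62159/231 to the basis.

The other S-polynomials (S(f_1,h_4), S(f_2,h_4), S(f_3,h_4), S(f_1,h_5), S(f_2,h_5), S(f_3,h_5), S(h_4,h_5), S(f_1,h_6), S(f_2,h_6), S(f_3,h_6), S(h_4,h_6), S(h_5,h_6)) all reduce to 0 modulo the current basis, so we have a Gröbner basis.
Inter-reduce: drop elements whose leading term is divisible by another's, tail-reduce, and make monic.
Reduced Gröbner basis: {x, y + 3}.

The lex basis is triangular: the last element involves only y. Solving y + 3 = 0 gives y ∈ {-3}; substituting each value into the earlier elements determines the remaining variables.
  y = -3: the earlier basis element becomes x = 0, giving x = 0 — point (0, -3).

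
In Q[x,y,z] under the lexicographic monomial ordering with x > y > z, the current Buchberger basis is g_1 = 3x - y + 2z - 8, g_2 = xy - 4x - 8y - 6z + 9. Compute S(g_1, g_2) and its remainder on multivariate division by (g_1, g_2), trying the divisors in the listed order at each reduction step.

lcm(LM(g_1), LM(g_2)) = xy.
S = (lcm/LT(g_1))·g_1 − (lcm/LT(g_2))·g_2 = 4x - 1/3y^2 + 2/3yz + 16/3y + 6z - 9.
Reduce S modulo (g_1, g_2) in that order:
  leading term x: subtract (4/3)·g_1 from 4x - 1/3y^2 + 2/3yz + 16/3y + 6z - 9 → -1/3y^2 + 2/3yz + 20/3y + 10/3z + 5/3
  leading term y^2: no divisor's leading term divides it; move -1/3y^2 to the remainder.
  leading term yz: no divisor's leading term divides it; move 2/3yz to the remainder.
  leading term y: no divisor's leading term divides it; move 20/3y to the remainder.
  leading term z: no divisor's leading term divides it; move 10/3z to the remainder.
  leading term 1: no divisor's leading term divides it; move 5/3 to the remainder.
The remainder -1/3y^2 + 2/3yz + 20/3y + 10/3z + 5/3 is nonzero, so it would be added as the next basis element.

S(g_1, g_2) = 4x - 1/3y^2 + 2/3yz + 16/3y + 6z - 9; remainder on division = -1/3y^2 + 2/3yz + 20/3y + 10/3z + 5/3.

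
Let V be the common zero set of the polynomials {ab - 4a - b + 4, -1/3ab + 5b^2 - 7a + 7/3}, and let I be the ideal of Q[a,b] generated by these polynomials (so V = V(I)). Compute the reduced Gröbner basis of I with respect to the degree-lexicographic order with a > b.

G = {a^2 - 272/25a + 247/25, ab - 4a - b + 4, b^2 - 5/3a - 1/15b + 11/15}

f_1 = ab - 4a - b + 4, LT = ab.
f_2 = -1/3ab + 5b^2 - 7a + 7/3, LT = ab.

S(f_1,f_2): lcm = ab. S = 15b^2 - 25a - b + 11.
  leading term b^2: no divisor's leading term divides it; move 15b^2 to the remainder.
  leading term a: no divisor's leading term divides it; move -25a to the remainder.
  leading term b: no divisor's leading term divides it; move -b to the remainder.
  leading term 1: no divisor's leading term divides it; move 11 to the remainder.
  remainder 15b^2 - 25a - b + 11 ≠ 0; add g_3 = 15b^2 - 25a - b + 11 to the basis.

S(f_1,g_3): lcm = ab^2. S = 5/3a^2 - 59/15ab - b^2 - 11/15a + 4b.
  leading term a^2: no divisor's leading term divides it; move 5/3a^2 to the remainder.
  leading term ab: subtract (-59/15)·f_1 from -59/15ab - b^2 - 11/15a + 4b → -b^2 - 247/15a + 1/15b + 236/15
  leading term b^2: subtract (-1/15)·g_3 from -b^2 - 247/15a + 1/15b + 236/15 → -272/15a + 247/15
  leading term a: no divisor's leading term divides it; move -272/15a to the remainder.
  leading term 1: no divisor's leading term divides it; move 247/15 to the remainder.
  remainder 5/3a^2 - 272/15a + 247/15 ≠ 0; add g_4 = 5/3a^2 - 272/15a + 247/15 to the basis.

The other S-polynomials (S(f_2,g_3), S(f_1,g_4), S(f_2,g_4), S(g_3,g_4)) all reduce to 0 modulo the current basis, so we have a Gröbner basis.
Inter-reduce: drop elements whose leading term is divisible by another's, tail-reduce, and make monic.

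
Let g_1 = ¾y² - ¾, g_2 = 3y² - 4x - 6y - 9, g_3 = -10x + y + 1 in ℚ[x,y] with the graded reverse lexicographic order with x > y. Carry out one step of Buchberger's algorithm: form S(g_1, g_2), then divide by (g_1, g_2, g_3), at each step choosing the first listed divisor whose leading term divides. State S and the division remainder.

S(g_1, g_2) = 4/3x + 2y + 2; remainder on division = 32/15y + 32/15.

lcm(LM(g_1), LM(g_2)) = y².
S = (lcm/LT(g_1))·g_1 − (lcm/LT(g_2))·g_2 = 4/3x + 2y + 2.
Reduce S modulo (g_1, g_2, g_3) in that order:
  leading term x: subtract (-2/15)·g_3 from 4/3x + 2y + 2 → 32/15y + 32/15
  leading term y: no divisor's leading term divides it; move 32/15y to the remainder.
  leading term 1: no divisor's leading term divides it; move 32/15 to the remainder.
The remainder 32/15y + 32/15 is nonzero, so it would be added as the next basis element.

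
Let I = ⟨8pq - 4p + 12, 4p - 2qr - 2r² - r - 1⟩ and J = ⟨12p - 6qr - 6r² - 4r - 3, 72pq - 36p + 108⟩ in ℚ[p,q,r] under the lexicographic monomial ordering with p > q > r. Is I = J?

No, the ideals differ.

For a fixed monomial order, each ideal has a unique reduced Gröbner basis; comparing bases decides equality.
Buchberger on the first generating set:
f_1 = 8pq - 4p + 12, LT = pq.
f_2 = 4p - 2qr - 2r² - r - 1, LT = p.

S(f_1,f_2): lcm = pq. S = -½p + ½q²r + ½qr² + ¼qr + ¼q + 3/2.
  leading term p: subtract (-⅛)·f_2 from -½p + ½q²r + ½qr² + ¼qr + ¼q + 3/2 → ½q²r + ½qr² + ¼q - ¼r² - ⅛r + 11/8
  leading term q²r: no divisor's leading term divides it; move ½q²r to the remainder.
  leading term qr²: no divisor's leading term divides it; move ½qr² to the remainder.
  leading term q: no divisor's leading term divides it; move ¼q to the remainder.
  leading term r²: no divisor's leading term divides it; move -¼r² to the remainder.
  leading term r: no divisor's leading term divides it; move -⅛r to the remainder.
  leading term 1: no divisor's leading term divides it; move 11/8 to the remainder.
  remainder ½q²r + ½qr² + ¼q - ¼r² - ⅛r + 11/8 ≠ 0; add g_3 = ½q²r + ½qr² + ¼q - ¼r² - ⅛r + 11/8 to the basis.

The other S-polynomials (S(f_1,g_3), S(f_2,g_3)) all reduce to 0 modulo the current basis, so we have a Gröbner basis.
Inter-reduce: drop elements whose leading term is divisible by another's, tail-reduce, and make monic.
Reduced Gröbner basis: {p - ½qr - ½r² - ¼r - ¼, q²r + qr² + ½q - ½r² - ¼r + 11/4}.

Buchberger on the second generating set:
h_1 = 12p - 6qr - 6r² - 4r - 3, LT = p.
h_2 = 72pq - 36p + 108, LT = pq.

S(h_1,h_2): lcm = pq. S = ½p - ½q²r - ½qr² - ⅓qr - ¼q - 3/2.
  leading term p: subtract (1/24)·h_1 from ½p - ½q²r - ½qr² - ⅓qr - ¼q - 3/2 → -½q²r - ½qr² - 1/12qr - ¼q + ¼r² + ⅙r - 11/8
  leading term q²r: no divisor's leading term divides it; move -½q²r to the remainder.
  leading term qr²: no divisor's leading term divides it; move -½qr² to the remainder.
  leading term qr: no divisor's leading term divides it; move -1/12qr to the remainder.
  leading term q: no divisor's leading term divides it; move -¼q to the remainder.
  leading term r²: no divisor's leading term divides it; move ¼r² to the remainder.
  leading term r: no divisor's leading term divides it; move ⅙r to the remainder.
  leading term 1: no divisor's leading term divides it; move -11/8 to the remainder.
  remainder -½q²r - ½qr² - 1/12qr - ¼q + ¼r² + ⅙r - 11/8 ≠ 0; add k_3 = -½q²r - ½qr² - 1/12qr - ¼q + ¼r² + ⅙r - 11/8 to the basis.

The other S-polynomials (S(h_1,k_3), S(h_2,k_3)) all reduce to 0 modulo the current basis, so we have a Gröbner basis.
Inter-reduce: drop elements whose leading term is divisible by another's, tail-reduce, and make monic.
Reduced Gröbner basis: {p - ½qr - ½r² - ⅓r - ¼, q²r + qr² + ⅙qr + ½q - ½r² - ⅓r + 11/4}.

Since the reduced bases disagree, the two ideals are not the same.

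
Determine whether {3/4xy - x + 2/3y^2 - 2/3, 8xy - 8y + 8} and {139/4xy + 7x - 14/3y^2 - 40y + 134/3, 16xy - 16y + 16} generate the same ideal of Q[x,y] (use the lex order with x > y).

Two ideals are equal iff their reduced Gröbner bases coincide (the reduced basis is unique for a fixed ordering).
Buchberger on the first generating set:
f_1 = 3/4xy - x + 2/3y^2 - 2/3, LT = xy.
f_2 = 8xy - 8y + 8, LT = xy.

S(f_1,f_2): lcm = xy. S = -4/3x + 8/9y^2 + y - 17/9.
  leading term x: no divisor's leading term divides it; move -4/3x to the remainder.
  leading term y^2: no divisor's leading term divides it; move 8/9y^2 to the remainder.
  leading term y: no divisor's leading term divides it; move y to the remainder.
  leading term 1: no divisor's leading term divides it; move -17/9 to the remainder.
  remainder -4/3x + 8/9y^2 + y - 17/9 ≠ 0; add g_3 = -4/3x + 8/9y^2 + y - 17/9 to the basis.

S(f_1,g_3): lcm = xy. S = -4/3x + 2/3y^3 + 59/36y^2 - 17/12y - 8/9.
  leading term x: subtract (1)·g_3 from -4/3x + 2/3y^3 + 59/36y^2 - 17/12y - 8/9 → 2/3y^3 + 3/4y^2 - 29/12y + 1
  leading term y^3: no divisor's leading term divides it; move 2/3y^3 to the remainder.
  leading term y^2: no divisor's leading term divides it; move 3/4y^2 to the remainder.
  leading term y: no divisor's leading term divides it; move -29/12y to the remainder.
  leading term 1: no divisor's leading term divides it; move 1 to the remainder.
  remainder 2/3y^3 + 3/4y^2 - 29/12y + 1 ≠ 0; add g_4 = 2/3y^3 + 3/4y^2 - 29/12y + 1 to the basis.

The other S-polynomials (S(f_2,g_3), S(f_1,g_4), S(f_2,g_4), S(g_3,g_4)) all reduce to 0 modulo the current basis, so we have a Gröbner basis.
Inter-reduce: drop elements whose leading term is divisible by another's, tail-reduce, and make monic.
Reduced Gröbner basis: {x - 2/3y^2 - 3/4y + 17/12, y^3 + 9/8y^2 - 29/8y + 3/2}.

Buchberger on the second generating set:
h_1 = 139/4xy + 7x - 14/3y^2 - 40y + 134/3, LT = xy.
h_2 = 16xy - 16y + 16, LT = xy.

S(h_1,h_2): lcm = xy. S = 28/139x - 56/417y^2 - 21/139y + 119/417.
  leading term x: no divisor's leading term divides it; move 28/139x to the remainder.
  leading term y^2: no divisor's leading term divides it; move -56/417y^2 to the remainder.
  leading term y: no divisor's leading term divides it; move -21/139y to the remainder.
  leading term 1: no divisor's leading term divides it; move 119/417 to the remainder.
  remainder 28/139x - 56/417y^2 - 21/139y + 119/417 ≠ 0; add k_3 = 28/139x - 56/417y^2 - 21/139y + 119/417 to the basis.

S(h_1,k_3): lcm = xy. S = 28/139x + 2/3y^3 + 1027/1668y^2 - 4283/1668y + 536/417.
  leading term x: subtract (1)·k_3 from 28/139x + 2/3y^3 + 1027/1668y^2 - 4283/1668y + 536/417 → 2/3y^3 + 3/4y^2 - 29/12y + 1
  leading term y^3: no divisor's leading term divides it; move 2/3y^3 to the remainder.
  leading term y^2: no divisor's leading term divides it; move 3/4y^2 to the remainder.
  leading term y: no divisor's leading term divides it; move -29/12y to the remainder.
  leading term 1: no divisor's leading term divides it; move 1 to the remainder.
  remainder 2/3y^3 + 3/4y^2 - 29/12y + 1 ≠ 0; add k_4 = 2/3y^3 + 3/4y^2 - 29/12y + 1 to the basis.

The other S-polynomials (S(h_2,k_3), S(h_1,k_4), S(h_2,k_4), S(k_3,k_4)) all reduce to 0 modulo the current basis, so we have a Gröbner basis.
Inter-reduce: drop elements whose leading term is divisible by another's, tail-reduce, and make monic.
Reduced Gröbner basis: {x - 2/3y^2 - 3/4y + 17/12, y^3 + 9/8y^2 - 29/8y + 3/2}.

Same reduced basis, so the two generating sets span the same ideal.

Yes, the ideals are equal.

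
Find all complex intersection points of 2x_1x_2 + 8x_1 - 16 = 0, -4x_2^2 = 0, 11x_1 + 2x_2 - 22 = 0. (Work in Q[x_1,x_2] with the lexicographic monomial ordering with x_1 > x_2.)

{(2, 0)}

Compute a lex Gröbner basis by Buchberger's algorithm.
f_1 = 2x_1x_2 + 8x_1 - 16, LT = x_1x_2.
f_2 = -4x_2^2, LT = x_2^2.
f_3 = 11x_1 + 2x_2 - 22, LT = x_1.

S(f_1,f_2): lcm = x_1x_2^2. S = 4x_1x_2 - 8x_2.
  leading term x_1x_2: subtract (2)·f_1 from 4x_1x_2 - 8x_2 → -16x_1 - 8x_2 + 32
  leading term x_1: subtract (-16/11)·f_3 from -16x_1 - 8x_2 + 32 → -56/11x_2
  leading term x_2: no divisor's leading term divides it; move -56/11x_2 to the remainder.
  remainder -56/11x_2 ≠ 0; add h_4 = -56/11x_2 to the basis.

The other S-polynomials (S(f_1,f_3), S(f_2,f_3), S(f_1,h_4), S(f_2,h_4), S(f_3,h_4)) all reduce to 0 modulo the current basis, so we have a Gröbner basis.
Inter-reduce: drop elements whose leading term is divisible by another's, tail-reduce, and make monic.
Reduced Gröbner basis: {x_1 - 2, x_2}.

Elimination: the polynomial x_2 lies in the elimination ideal for x_2, so x_2 ∈ {0}. For each such x_2, the remaining basis elements (now univariate) give the rest of the solution.
  x_2 = 0: the earlier basis element becomes x_1 - 2 = 0, giving x_1 = 2 — point (2, 0).
Each listed point satisfies every original equation (direct substitution).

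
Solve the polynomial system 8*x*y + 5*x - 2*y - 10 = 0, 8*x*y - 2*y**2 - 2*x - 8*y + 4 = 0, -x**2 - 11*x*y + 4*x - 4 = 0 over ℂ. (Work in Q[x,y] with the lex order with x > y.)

{(2, 0)}

Compute a lex Gröbner basis by Buchberger's algorithm.
f_1 = 8*x*y + 5*x - 2*y - 10, LT = x*y.
f_2 = 8*x*y - 2*x - 2*y**2 - 8*y + 4, LT = x*y.
f_3 = -x**2 - 11*x*y + 4*x - 4, LT = x**2.

S(f_1,f_2): lcm = x*y. S = 7/8*x + 1/4*y**2 + 3/4*y - 7/4.
  leading term x: no divisor's leading term divides it; move 7/8*x to the remainder.
  leading term y**2: no divisor's leading term divides it; move 1/4*y**2 to the remainder.
  leading term y: no divisor's leading term divides it; move 3/4*y to the remainder.
  leading term 1: no divisor's leading term divides it; move -7/4 to the remainder.
  remainder 7/8*x + 1/4*y**2 + 3/4*y - 7/4 ≠ 0; add h_4 = 7/8*x + 1/4*y**2 + 3/4*y - 7/4 to the basis.

S(f_1,f_3): lcm = x**2*y. S = 5/8*x**2 - 11*x*y**2 + 15/4*x*y - 5/4*x - 4*y.
  leading term x**2: subtract (-5/8)·f_3 from 5/8*x**2 - 11*x*y**2 + 15/4*x*y - 5/4*x - 4*y → -11*x*y**2 - 25/8*x*y + 5/4*x - 4*y - 5/2
  leading term x*y**2: subtract (-11/8*y)·f_1 from -11*x*y**2 - 25/8*x*y + 5/4*x - 4*y - 5/2 → 15/4*x*y + 5/4*x - 11/4*y**2 - 71/4*y - 5/2
  leading term x*y: subtract (15/32)·f_1 from 15/4*x*y + 5/4*x - 11/4*y**2 - 71/4*y - 5/2 → -35/32*x - 11/4*y**2 - 269/16*y + 35/16
  leading term x: subtract (-5/4)·h_4 from -35/32*x - 11/4*y**2 - 269/16*y + 35/16 → -39/16*y**2 - 127/8*y
  leading term y**2: no divisor's leading term divides it; move -39/16*y**2 to the remainder.
  leading term y: no divisor's leading term divides it; move -127/8*y to the remainder.
  remainder -39/16*y**2 - 127/8*y ≠ 0; add h_5 = -39/16*y**2 - 127/8*y to the basis.

S(f_2,f_3): lcm = x**2*y. S = -1/4*x**2 - 45/4*x*y**2 + 3*x*y + 1/2*x - 4*y.
  leading term x**2: subtract (1/4)·f_3 from -1/4*x**2 - 45/4*x*y**2 + 3*x*y + 1/2*x - 4*y → -45/4*x*y**2 + 23/4*x*y - 1/2*x - 4*y + 1
  leading term x*y**2: subtract (-45/32*y)·f_1 from -45/4*x*y**2 + 23/4*x*y - 1/2*x - 4*y + 1 → 409/32*x*y - 1/2*x - 45/16*y**2 - 289/16*y + 1
  leading term x*y: subtract (409/256)·f_1 from 409/32*x*y - 1/2*x - 45/16*y**2 - 289/16*y + 1 → -2173/256*x - 45/16*y**2 - 1903/128*y + 2173/128
  leading term x: subtract (-2173/224)·h_4 from -2173/256*x - 45/16*y**2 - 1903/128*y + 2173/128 → -347/896*y**2 - 3401/448*y
  leading term y**2: subtract (347/2184)·h_5 from -347/896*y**2 - 3401/448*y → -44285/8736*y
  leading term y: no divisor's leading term divides it; move -44285/8736*y to the remainder.
  remainder -44285/8736*y ≠ 0; add h_6 = -44285/8736*y to the basis.

The other S-polynomials (S(f_1,h_4), S(f_2,h_4), S(f_3,h_4), S(f_1,h_5), S(f_2,h_5), S(f_3,h_5), S(h_4,h_5), S(f_1,h_6), S(f_2,h_6), S(f_3,h_6), S(h_4,h_6), S(h_5,h_6)) all reduce to 0 modulo the current basis, so we have a Gröbner basis.
Inter-reduce: drop elements whose leading term is divisible by another's, tail-reduce, and make monic.
Reduced Gröbner basis: {x - 2, y}.

A lex Gröbner basis eliminates variables successively. Here y depends only on y, with roots {0}; lifting each root through the earlier basis elements recovers the full solutions.
  y = 0: the earlier basis element becomes x - 2 = 0, giving x = 2 — point (2, 0).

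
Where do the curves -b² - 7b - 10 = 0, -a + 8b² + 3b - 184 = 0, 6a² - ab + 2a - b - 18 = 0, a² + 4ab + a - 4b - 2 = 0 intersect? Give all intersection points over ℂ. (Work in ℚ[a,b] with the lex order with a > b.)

Compute a lex Gröbner basis by Buchberger's algorithm.
f_1 = -b² - 7b - 10, LT = b².
f_2 = -a + 8b² + 3b - 184, LT = a.
f_3 = 6a² - ab + 2a - b - 18, LT = a².
f_4 = a² + 4ab + a - 4b - 2, LT = a².

S(f_2,f_3): lcm = a². S = -8ab² - 17/6ab + 551/3a + ⅙b + 3.
  reduce S modulo (f_1, f_2, f_3, f_4):
  remainder -24856/3b - 124280/3 ≠ 0; add h_5 = -24856/3b - 124280/3 to the basis.

The other S-polynomials (S(f_1,f_2), S(f_1,f_3), S(f_1,f_4), S(f_2,f_4), S(f_3,f_4), S(f_1,h_5), S(f_2,h_5), S(f_3,h_5), S(f_4,h_5)) all reduce to 0 modulo the current basis, so we have a Gröbner basis.
Inter-reduce: drop elements whose leading term is divisible by another's, tail-reduce, and make monic.
Reduced Gröbner basis: {a - 1, b + 5}.

Elimination: the polynomial b + 5 lies in the elimination ideal for b, so b ∈ {-5}. For each such b, the remaining basis elements (now univariate) give the rest of the solution.
  b = -5: the earlier basis element becomes a - 1 = 0, giving a = 1 — point (1, -5).

{(1, -5)}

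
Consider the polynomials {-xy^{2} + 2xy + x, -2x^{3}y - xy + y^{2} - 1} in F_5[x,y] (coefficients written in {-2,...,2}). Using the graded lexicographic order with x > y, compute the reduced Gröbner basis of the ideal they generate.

G = {y^{4} - 2y^{3} - 2y^{2} + 2y + 1, x^{3} + 2y^{3} + y^{2} - 2x - 2y - 1, xy^{2} - 2xy - x}

This is the nonlinear analogue of row-reducing a linear system.

f_1 = -xy^{2} + 2xy + x, LT = xy^{2}.
f_2 = -2x^{3}y - xy + y^{2} - 1, LT = x^{3}y.

S(f_1,f_2): lcm = x^{3}y^{2}. S = -2x^{3}y - x^{3} + 2xy^{2} - 2y^{3} + 2y.
  reduce S modulo (f_1, f_2):
  remainder -x^{3} - 2y^{3} - y^{2} + 2x + 2y + 1 ≠ 0; add g_3 = -x^{3} - 2y^{3} - y^{2} + 2x + 2y + 1 to the basis.

S(f_1,g_3): lcm = x^{3}y^{2}. S = -2y^{5} - 2x^{3}y - y^{4} - x^{3} + 2xy^{2} + 2y^{3} + y^{2}.
  reduce S modulo (f_1, f_2, g_3):
  remainder -2y^{5} - y^{4} - y^{3} + y^{2} - 2y ≠ 0; add g_4 = -2y^{5} - y^{4} - y^{3} + y^{2} - 2y to the basis.

S(f_2,g_3): lcm = x^{3}y. S = -2y^{4} - y^{3} - y^{2} + y - 2.
  reduce S modulo (f_1, f_2, g_3, g_4):
  remainder -2y^{4} - y^{3} - y^{2} + y - 2 ≠ 0; add g_5 = -2y^{4} - y^{3} - y^{2} + y - 2 to the basis.

The other S-polynomials (S(f_1,g_4), S(f_2,g_4), S(g_3,g_4), S(f_1,g_5), S(f_2,g_5), S(g_3,g_5), S(g_4,g_5)) all reduce to 0 modulo the current basis, so we have a Gröbner basis.
Inter-reduce: drop elements whose leading term is divisible by another's, tail-reduce, and make monic.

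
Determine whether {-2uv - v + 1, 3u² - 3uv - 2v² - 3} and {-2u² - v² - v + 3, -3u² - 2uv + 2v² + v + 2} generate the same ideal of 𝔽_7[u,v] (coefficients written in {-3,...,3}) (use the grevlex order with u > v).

For a fixed monomial order, each ideal has a unique reduced Gröbner basis; comparing bases decides equality.
Buchberger on the first generating set:
f_1 = -2uv - v + 1, LT = uv.
f_2 = 3u² - 3uv - 2v² - 3, LT = u².

S(f_1,f_2): lcm = u²v. S = uv² + 3v³ - 3uv + 3u + v.
  leading term uv²: subtract (3v)·f_1 from uv² + 3v³ - 3uv + 3u + v → 3v³ - 3uv + 3v² + 3u - 2v
  leading term v³: no divisor's leading term divides it; move 3v³ to the remainder.
  leading term uv: subtract (-2)·f_1 from -3uv + 3v² + 3u - 2v → 3v² + 3u + 3v + 2
  leading term v²: no divisor's leading term divides it; move 3v² to the remainder.
  leading term u: no divisor's leading term divides it; move 3u to the remainder.
  leading term v: no divisor's leading term divides it; move 3v to the remainder.
  leading term 1: no divisor's leading term divides it; move 2 to the remainder.
  remainder 3v³ + 3v² + 3u + 3v + 2 ≠ 0; add g_3 = 3v³ + 3v² + 3u + 3v + 2 to the basis.

The other S-polynomials (S(f_1,g_3), S(f_2,g_3)) all reduce to 0 modulo the current basis, so we have a Gröbner basis.
Inter-reduce: drop elements whose leading term is divisible by another's, tail-reduce, and make monic.
Reduced Gröbner basis: {v³ + v² + u + v + 3, u² - 3v² - 3v + 2, uv - 3v + 3}.

Buchberger on the second generating set:
h_1 = -2u² - v² - v + 3, LT = u².
h_2 = -3u² - 2uv + 2v² + v + 2, LT = u².

S(h_1,h_2): lcm = u². S = -3uv + 2v - 2.
  leading term uv: no divisor's leading term divides it; move -3uv to the remainder.
  leading term v: no divisor's leading term divides it; move 2v to the remainder.
  leading term 1: no divisor's leading term divides it; move -2 to the remainder.
  remainder -3uv + 2v - 2 ≠ 0; add k_3 = -3uv + 2v - 2 to the basis.

S(h_1,k_3): lcm = u²v. S = -3v³ + 3uv - 3v² - 3u + 2v.
  leading term v³: no divisor's leading term divides it; move -3v³ to the remainder.
  leading term uv: subtract (-1)·k_3 from 3uv - 3v² - 3u + 2v → -3v² - 3u - 3v - 2
  leading term v²: no divisor's leading term divides it; move -3v² to the remainder.
  leading term u: no divisor's leading term divides it; move -3u to the remainder.
  leading term v: no divisor's leading term divides it; move -3v to the remainder.
  leading term 1: no divisor's leading term divides it; move -2 to the remainder.
  remainder -3v³ - 3v² - 3u - 3v - 2 ≠ 0; add k_4 = -3v³ - 3v² - 3u - 3v - 2 to the basis.

The other S-polynomials (S(h_2,k_3), S(h_1,k_4), S(h_2,k_4), S(k_3,k_4)) all reduce to 0 modulo the current basis, so we have a Gröbner basis.
Inter-reduce: drop elements whose leading term is divisible by another's, tail-reduce, and make monic.
Reduced Gröbner basis: {v³ + v² + u + v + 3, u² - 3v² - 3v + 2, uv - 3v + 3}.

Same reduced basis, so the two generating sets span the same ideal.

Yes, the ideals are equal.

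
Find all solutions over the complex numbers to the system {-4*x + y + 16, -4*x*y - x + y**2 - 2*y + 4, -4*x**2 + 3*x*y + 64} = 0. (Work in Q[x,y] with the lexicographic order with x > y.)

Compute a lex Gröbner basis by Buchberger's algorithm.
f_1 = -4*x + y + 16, LT = x.
f_2 = -4*x*y - x + y**2 - 2*y + 4, LT = x*y.
f_3 = -4*x**2 + 3*x*y + 64, LT = x**2.

S(f_1,f_2): lcm = x*y. S = -1/4*x - 9/2*y + 1.
  leading term x: subtract (1/16)·f_1 from -1/4*x - 9/2*y + 1 → -73/16*y
  leading term y: no divisor's leading term divides it; move -73/16*y to the remainder.
  remainder -73/16*y ≠ 0; add h_4 = -73/16*y to the basis.

The other S-polynomials (S(f_1,f_3), S(f_2,f_3), S(f_1,h_4), S(f_2,h_4), S(f_3,h_4)) all reduce to 0 modulo the current basis, so we have a Gröbner basis.
Inter-reduce: drop elements whose leading term is divisible by another's, tail-reduce, and make monic.
Reduced Gröbner basis: {x - 4, y}.

A lex Gröbner basis eliminates variables successively. Here y depends only on y, with roots {0}; lifting each root through the earlier basis elements recovers the full solutions.
  y = 0: the earlier basis element becomes x - 4 = 0, giving x = 4 — point (4, 0).

{(4, 0)}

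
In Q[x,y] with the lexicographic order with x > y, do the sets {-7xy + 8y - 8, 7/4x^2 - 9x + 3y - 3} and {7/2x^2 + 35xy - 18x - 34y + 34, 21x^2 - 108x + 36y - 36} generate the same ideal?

For a fixed monomial order, each ideal has a unique reduced Gröbner basis; comparing bases decides equality.
Buchberger on the first generating set:
f_1 = -7xy + 8y - 8, LT = xy.
f_2 = 7/4x^2 - 9x + 3y - 3, LT = x^2.

S(f_1,f_2): lcm = x^2y. S = 4xy + 8/7x - 12/7y^2 + 12/7y.
  leading term xy: subtract (-4/7)·f_1 from 4xy + 8/7x - 12/7y^2 + 12/7y → 8/7x - 12/7y^2 + 44/7y - 32/7
  leading term x: no divisor's leading term divides it; move 8/7x to the remainder.
  leading term y^2: no divisor's leading term divides it; move -12/7y^2 to the remainder.
  leading term y: no divisor's leading term divides it; move 44/7y to the remainder.
  leading term 1: no divisor's leading term divides it; move -32/7 to the remainder.
  remainder 8/7x - 12/7y^2 + 44/7y - 32/7 ≠ 0; add g_3 = 8/7x - 12/7y^2 + 44/7y - 32/7 to the basis.

S(f_1,g_3): lcm = xy. S = 3/2y^3 - 11/2y^2 + 20/7y + 8/7.
  leading term y^3: no divisor's leading term divides it; move 3/2y^3 to the remainder.
  leading term y^2: no divisor's leading term divides it; move -11/2y^2 to the remainder.
  leading term y: no divisor's leading term divides it; move 20/7y to the remainder.
  leading term 1: no divisor's leading term divides it; move 8/7 to the remainder.
  remainder 3/2y^3 - 11/2y^2 + 20/7y + 8/7 ≠ 0; add g_4 = 3/2y^3 - 11/2y^2 + 20/7y + 8/7 to the basis.

The other S-polynomials (S(f_2,g_3), S(f_1,g_4), S(f_2,g_4), S(g_3,g_4)) all reduce to 0 modulo the current basis, so we have a Gröbner basis.
Inter-reduce: drop elements whose leading term is divisible by another's, tail-reduce, and make monic.
Reduced Gröbner basis: {x - 3/2y^2 + 11/2y - 4, y^3 - 11/3y^2 + 40/21y + 16/21}.

Buchberger on the second generating set:
h_1 = 7/2x^2 + 35xy - 18x - 34y + 34, LT = x^2.
h_2 = 21x^2 - 108x + 36y - 36, LT = x^2.

S(h_1,h_2): lcm = x^2. S = 10xy - 80/7y + 80/7.
  leading term xy: no divisor's leading term divides it; move 10xy to the remainder.
  leading term y: no divisor's leading term divides it; move -80/7y to the remainder.
  leading term 1: no divisor's leading term divides it; move 80/7 to the remainder.
  remainder 10xy - 80/7y + 80/7 ≠ 0; add k_3 = 10xy - 80/7y + 80/7 to the basis.

S(h_1,k_3): lcm = x^2y. S = 10xy^2 - 4xy - 8/7x - 68/7y^2 + 68/7y.
  leading term xy^2: subtract (y)·k_3 from 10xy^2 - 4xy - 8/7x - 68/7y^2 + 68/7y → -4xy - 8/7x + 12/7y^2 - 12/7y
  leading term xy: subtract (-2/5)·k_3 from -4xy - 8/7x + 12/7y^2 - 12/7y → -8/7x + 12/7y^2 - 44/7y + 32/7
  leading term x: no divisor's leading term divides it; move -8/7x to the remainder.
  leading term y^2: no divisor's leading term divides it; move 12/7y^2 to the remainder.
  leading term y: no divisor's leading term divides it; move -44/7y to the remainder.
  leading term 1: no divisor's leading term divides it; move 32/7 to the remainder.
  remainder -8/7x + 12/7y^2 - 44/7y + 32/7 ≠ 0; add k_4 = -8/7x + 12/7y^2 - 44/7y + 32/7 to the basis.

S(k_3,k_4): lcm = xy. S = 3/2y^3 - 11/2y^2 + 20/7y + 8/7.
  leading term y^3: no divisor's leading term divides it; move 3/2y^3 to the remainder.
  leading term y^2: no divisor's leading term divides it; move -11/2y^2 to the remainder.
  leading term y: no divisor's leading term divides it; move 20/7y to the remainder.
  leading term 1: no divisor's leading term divides it; move 8/7 to the remainder.
  remainder 3/2y^3 - 11/2y^2 + 20/7y + 8/7 ≠ 0; add k_5 = 3/2y^3 - 11/2y^2 + 20/7y + 8/7 to the basis.

The other S-polynomials (S(h_2,k_3), S(h_1,k_4), S(h_2,k_4), S(h_1,k_5), S(h_2,k_5), S(k_3,k_5), S(k_4,k_5)) all reduce to 0 modulo the current basis, so we have a Gröbner basis.
Inter-reduce: drop elements whose leading term is divisible by another's, tail-reduce, and make monic.
Reduced Gröbner basis: {x - 3/2y^2 + 11/2y - 4, y^3 - 11/3y^2 + 40/21y + 16/21}.

These coincide, so the ideals are equal.
The same test decides containment: I ⊆ J iff every generator of I reduces to 0 modulo a Gröbner basis of J.

Yes, the ideals are equal.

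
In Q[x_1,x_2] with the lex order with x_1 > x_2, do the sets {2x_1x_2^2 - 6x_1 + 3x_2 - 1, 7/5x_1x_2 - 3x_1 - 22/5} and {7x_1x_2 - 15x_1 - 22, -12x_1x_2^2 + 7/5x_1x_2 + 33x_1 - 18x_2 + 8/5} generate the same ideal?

Equality of ideals is decidable: compute both reduced Gröbner bases (unique for the ordering) and check whether they agree.
Buchberger on the first generating set:
f_1 = 2x_1x_2^2 - 6x_1 + 3x_2 - 1, LT = x_1x_2^2.
f_2 = 7/5x_1x_2 - 3x_1 - 22/5, LT = x_1x_2.

S(f_1,f_2): lcm = x_1x_2^2. S = 15/7x_1x_2 - 3x_1 + 65/14x_2 - 1/2.
  leading term x_1x_2: subtract (75/49)·f_2 from 15/7x_1x_2 - 3x_1 + 65/14x_2 - 1/2 → 78/49x_1 + 65/14x_2 + 611/98
  leading term x_1: no divisor's leading term divides it; move 78/49x_1 to the remainder.
  leading term x_2: no divisor's leading term divides it; move 65/14x_2 to the remainder.
  leading term 1: no divisor's leading term divides it; move 611/98 to the remainder.
  remainder 78/49x_1 + 65/14x_2 + 611/98 ≠ 0; add g_3 = 78/49x_1 + 65/14x_2 + 611/98 to the basis.

S(f_1,g_3): lcm = x_1x_2^2. S = -3x_1 - 35/12x_2^3 - 47/12x_2^2 + 3/2x_2 - 1/2.
  leading term x_1: subtract (-49/26)·g_3 from -3x_1 - 35/12x_2^3 - 47/12x_2^2 + 3/2x_2 - 1/2 → -35/12x_2^3 - 47/12x_2^2 + 41/4x_2 + 45/4
  leading term x_2^3: no divisor's leading term divides it; move -35/12x_2^3 to the remainder.
  leading term x_2^2: no divisor's leading term divides it; move -47/12x_2^2 to the remainder.
  leading term x_2: no divisor's leading term divides it; move 41/4x_2 to the remainder.
  leading term 1: no divisor's leading term divides it; move 45/4 to the remainder.
  remainder -35/12x_2^3 - 47/12x_2^2 + 41/4x_2 + 45/4 ≠ 0; add g_4 = -35/12x_2^3 - 47/12x_2^2 + 41/4x_2 + 45/4 to the basis.

S(f_2,g_3): lcm = x_1x_2. S = -15/7x_1 - 35/12x_2^2 - 47/12x_2 - 22/7.
  leading term x_1: subtract (-35/26)·g_3 from -15/7x_1 - 35/12x_2^2 - 47/12x_2 - 22/7 → -35/12x_2^2 + 7/3x_2 + 21/4
  leading term x_2^2: no divisor's leading term divides it; move -35/12x_2^2 to the remainder.
  leading term x_2: no divisor's leading term divides it; move 7/3x_2 to the remainder.
  leading term 1: no divisor's leading term divides it; move 21/4 to the remainder.
  remainder -35/12x_2^2 + 7/3x_2 + 21/4 ≠ 0; add g_5 = -35/12x_2^2 + 7/3x_2 + 21/4 to the basis.

S(f_1,g_4): lcm = x_1x_2^3. S = -47/35x_1x_2^2 + 18/35x_1x_2 + 27/7x_1 + 3/2x_2^2 - 1/2x_2.
  leading term x_1x_2^2: subtract (-47/70)·f_1 from -47/35x_1x_2^2 + 18/35x_1x_2 + 27/7x_1 + 3/2x_2^2 - 1/2x_2 → 18/35x_1x_2 - 6/35x_1 + 3/2x_2^2 + 53/35x_2 - 47/70
  leading term x_1x_2: subtract (18/49)·f_2 from 18/35x_1x_2 - 6/35x_1 + 3/2x_2^2 + 53/35x_2 - 47/70 → 228/245x_1 + 3/2x_2^2 + 53/35x_2 + 463/490
  leading term x_1: subtract (38/65)·g_3 from 228/245x_1 + 3/2x_2^2 + 53/35x_2 + 463/490 → 3/2x_2^2 - 6/5x_2 - 27/10
  leading term x_2^2: subtract (-18/35)·g_5 from 3/2x_2^2 - 6/5x_2 - 27/10 → 0
  remainder 0.

S(f_2,g_4): lcm = x_1x_2^3. S = -122/35x_1x_2^2 + 123/35x_1x_2 + 27/7x_1 - 22/7x_2^2.
  leading term x_1x_2^2: subtract (-61/35)·f_1 from -122/35x_1x_2^2 + 123/35x_1x_2 + 27/7x_1 - 22/7x_2^2 → 123/35x_1x_2 - 33/5x_1 - 22/7x_2^2 + 183/35x_2 - 61/35
  leading term x_1x_2: subtract (123/49)·f_2 from 123/35x_1x_2 - 33/5x_1 - 22/7x_2^2 + 183/35x_2 - 61/35 → 228/245x_1 - 22/7x_2^2 + 183/35x_2 + 2279/245
  leading term x_1: subtract (38/65)·g_3 from 228/245x_1 - 22/7x_2^2 + 183/35x_2 + 2279/245 → -22/7x_2^2 + 88/35x_2 + 198/35
  leading term x_2^2: subtract (264/245)·g_5 from -22/7x_2^2 + 88/35x_2 + 198/35 → 0
  remainder 0.

S(g_3,g_4): leading monomials are coprime, so the S-polynomial reduces to 0 (Buchberger's first criterion).
S(f_1,g_5): lcm = x_1x_2^2. S = 4/5x_1x_2 - 6/5x_1 + 3/2x_2 - 1/2.
  leading term x_1x_2: subtract (4/7)·f_2 from 4/5x_1x_2 - 6/5x_1 + 3/2x_2 - 1/2 → 18/35x_1 + 3/2x_2 + 141/70
  leading term x_1: subtract (21/65)·g_3 from 18/35x_1 + 3/2x_2 + 141/70 → 0
  remainder 0.

S(f_2,g_5): lcm = x_1x_2^2. S = -47/35x_1x_2 + 9/5x_1 - 22/7x_2.
  leading term x_1x_2: subtract (-47/49)·f_2 from -47/35x_1x_2 + 9/5x_1 - 22/7x_2 → -264/245x_1 - 22/7x_2 - 1034/245
  leading term x_1: subtract (-44/65)·g_3 from -264/245x_1 - 22/7x_2 - 1034/245 → 0
  remainder 0.

S(g_3,g_5): leading monomials are coprime, so the S-polynomial reduces to 0 (Buchberger's first criterion).
S(g_4,g_5): lcm = x_2^3. S = 15/7x_2^2 - 12/7x_2 - 27/7.
  leading term x_2^2: subtract (-36/49)·g_5 from 15/7x_2^2 - 12/7x_2 - 27/7 → 0
  remainder 0.

Every S-polynomial of the final basis reduces to 0, so we have a Gröbner basis.
Inter-reduce: drop elements whose leading term is divisible by another's, tail-reduce, and make monic.
Reduced Gröbner basis: {x_1 + 35/12x_2 + 47/12, x_2^2 - 4/5x_2 - 9/5}.

Buchberger on the second generating set:
h_1 = 7x_1x_2 - 15x_1 - 22, LT = x_1x_2.
h_2 = -12x_1x_2^2 + 7/5x_1x_2 + 33x_1 - 18x_2 + 8/5, LT = x_1x_2^2.

S(h_1,h_2): lcm = x_1x_2^2. S = -851/420x_1x_2 + 11/4x_1 - 65/14x_2 + 2/15.
  leading term x_1x_2: subtract (-851/2940)·h_1 from -851/420x_1x_2 + 11/4x_1 - 65/14x_2 + 2/15 → -78/49x_1 - 65/14x_2 - 611/98
  leading term x_1: no divisor's leading term divides it; move -78/49x_1 to the remainder.
  leading term x_2: no divisor's leading term divides it; move -65/14x_2 to the remainder.
  leading term 1: no divisor's leading term divides it; move -611/98 to the remainder.
  remainder -78/49x_1 - 65/14x_2 - 611/98 ≠ 0; add k_3 = -78/49x_1 - 65/14x_2 - 611/98 to the basis.

S(h_1,k_3): lcm = x_1x_2. S = -15/7x_1 - 35/12x_2^2 - 47/12x_2 - 22/7.
  leading term x_1: subtract (35/26)·k_3 from -15/7x_1 - 35/12x_2^2 - 47/12x_2 - 22/7 → -35/12x_2^2 + 7/3x_2 + 21/4
  leading term x_2^2: no divisor's leading term divides it; move -35/12x_2^2 to the remainder.
  leading term x_2: no divisor's leading term divides it; move 7/3x_2 to the remainder.
  leading term 1: no divisor's leading term divides it; move 21/4 to the remainder.
  remainder -35/12x_2^2 + 7/3x_2 + 21/4 ≠ 0; add k_4 = -35/12x_2^2 + 7/3x_2 + 21/4 to the basis.

S(h_2,k_3): lcm = x_1x_2^2. S = -7/60x_1x_2 - 11/4x_1 - 35/12x_2^3 - 47/12x_2^2 + 3/2x_2 - 2/15.
  leading term x_1x_2: subtract (-1/60)·h_1 from -7/60x_1x_2 - 11/4x_1 - 35/12x_2^3 - 47/12x_2^2 + 3/2x_2 - 2/15 → -3x_1 - 35/12x_2^3 - 47/12x_2^2 + 3/2x_2 - 1/2
  leading term x_1: subtract (49/26)·k_3 from -3x_1 - 35/12x_2^3 - 47/12x_2^2 + 3/2x_2 - 1/2 → -35/12x_2^3 - 47/12x_2^2 + 41/4x_2 + 45/4
  leading term x_2^3: subtract (x_2)·k_4 from -35/12x_2^3 - 47/12x_2^2 + 41/4x_2 + 45/4 → -25/4x_2^2 + 5x_2 + 45/4
  leading term x_2^2: subtract (15/7)·k_4 from -25/4x_2^2 + 5x_2 + 45/4 → 0
  remainder 0.

S(h_1,k_4): lcm = x_1x_2^2. S = -47/35x_1x_2 + 9/5x_1 - 22/7x_2.
  leading term x_1x_2: subtract (-47/245)·h_1 from -47/35x_1x_2 + 9/5x_1 - 22/7x_2 → -264/245x_1 - 22/7x_2 - 1034/245
  leading term x_1: subtract (44/65)·k_3 from -264/245x_1 - 22/7x_2 - 1034/245 → 0
  remainder 0.

S(h_2,k_4): lcm = x_1x_2^2. S = 41/60x_1x_2 - 19/20x_1 + 3/2x_2 - 2/15.
  leading term x_1x_2: subtract (41/420)·h_1 from 41/60x_1x_2 - 19/20x_1 + 3/2x_2 - 2/15 → 18/35x_1 + 3/2x_2 + 141/70
  leading term x_1: subtract (-21/65)·k_3 from 18/35x_1 + 3/2x_2 + 141/70 → 0
  remainder 0.

S(k_3,k_4): leading monomials are coprime, so the S-polynomial reduces to 0 (Buchberger's first criterion).
Every S-polynomial of the final basis reduces to 0, so we have a Gröbner basis.
Inter-reduce: drop elements whose leading term is divisible by another's, tail-reduce, and make monic.
Reduced Gröbner basis: {x_1 + 35/12x_2 + 47/12, x_2^2 - 4/5x_2 - 9/5}.

The two bases agree; hence the ideals are identical.
The choice of monomial ordering does not affect the verdict — as long as both bases are computed under the same ordering, their equality decides ideal equality.

Yes, the ideals are equal.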